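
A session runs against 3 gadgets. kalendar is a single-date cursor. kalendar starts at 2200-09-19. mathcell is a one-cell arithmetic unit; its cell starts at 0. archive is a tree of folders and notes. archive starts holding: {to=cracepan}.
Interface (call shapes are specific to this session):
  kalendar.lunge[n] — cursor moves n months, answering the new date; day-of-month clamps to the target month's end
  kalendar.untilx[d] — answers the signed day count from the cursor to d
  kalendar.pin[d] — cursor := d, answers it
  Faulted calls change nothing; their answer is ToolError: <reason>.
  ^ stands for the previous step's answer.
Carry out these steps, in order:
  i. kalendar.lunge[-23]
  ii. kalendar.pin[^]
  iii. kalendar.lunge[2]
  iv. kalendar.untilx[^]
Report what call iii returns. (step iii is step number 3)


Answer: 2198-12-19

Derivation:
I try kalendar.lunge using n=-23, and get 2198-10-19.
Now I run kalendar.pin using d=^, which returns 2198-10-19.
I run kalendar.lunge using n=2, — result: 2198-12-19.
Next I call kalendar.untilx using d=^, yielding 0.


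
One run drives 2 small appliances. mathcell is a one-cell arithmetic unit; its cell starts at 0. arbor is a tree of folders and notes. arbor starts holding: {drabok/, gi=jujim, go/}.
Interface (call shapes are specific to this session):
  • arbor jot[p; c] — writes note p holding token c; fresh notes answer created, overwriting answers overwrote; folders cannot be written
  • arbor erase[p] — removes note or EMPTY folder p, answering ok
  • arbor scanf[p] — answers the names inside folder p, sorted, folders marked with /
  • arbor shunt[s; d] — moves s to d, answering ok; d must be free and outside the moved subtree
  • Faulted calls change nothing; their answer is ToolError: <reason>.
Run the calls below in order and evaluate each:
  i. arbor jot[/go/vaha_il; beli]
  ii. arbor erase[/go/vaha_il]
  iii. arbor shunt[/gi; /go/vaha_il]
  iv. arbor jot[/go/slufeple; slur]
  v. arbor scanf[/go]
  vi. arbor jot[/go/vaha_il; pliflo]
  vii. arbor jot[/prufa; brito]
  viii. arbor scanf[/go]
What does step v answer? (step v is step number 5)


Answer: [slufeple, vaha_il]

Derivation:
I use arbor jot with p='/go/vaha_il', c='beli', yielding created.
I call arbor erase with p='/go/vaha_il', and observe ok.
I use arbor shunt with s='/gi', d='/go/vaha_il', and see ok.
I call arbor jot with p='/go/slufeple', c='slur', and get created.
I try arbor scanf with p='/go', → [slufeple, vaha_il].
I invoke arbor jot with p='/go/vaha_il', c='pliflo': overwrote.
Using arbor jot with p='/prufa', c='brito', and observe created.
I invoke arbor scanf with p='/go', which returns [slufeple, vaha_il].


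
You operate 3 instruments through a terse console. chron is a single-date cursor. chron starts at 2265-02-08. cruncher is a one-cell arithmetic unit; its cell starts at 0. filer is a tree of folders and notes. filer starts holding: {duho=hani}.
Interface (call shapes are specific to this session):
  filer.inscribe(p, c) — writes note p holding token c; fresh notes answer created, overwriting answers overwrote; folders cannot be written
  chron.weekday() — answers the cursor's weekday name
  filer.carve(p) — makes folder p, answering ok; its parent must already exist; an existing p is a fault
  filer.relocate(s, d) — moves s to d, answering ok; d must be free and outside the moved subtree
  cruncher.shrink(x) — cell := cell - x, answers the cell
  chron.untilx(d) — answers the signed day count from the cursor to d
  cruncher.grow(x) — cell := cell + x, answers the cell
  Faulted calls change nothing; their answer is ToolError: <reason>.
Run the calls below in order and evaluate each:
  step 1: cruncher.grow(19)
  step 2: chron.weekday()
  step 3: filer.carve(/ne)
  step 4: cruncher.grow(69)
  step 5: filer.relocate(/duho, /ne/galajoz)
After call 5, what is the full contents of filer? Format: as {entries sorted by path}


Answer: {ne/, ne/galajoz=hani}

Derivation:
Do: grow[x→19]
See: 19
Do: weekday[]
See: Wednesday
Do: carve[p→/ne]
See: ok
Do: grow[x→69]
See: 88
Do: relocate[s→/duho; d→/ne/galajoz]
See: ok


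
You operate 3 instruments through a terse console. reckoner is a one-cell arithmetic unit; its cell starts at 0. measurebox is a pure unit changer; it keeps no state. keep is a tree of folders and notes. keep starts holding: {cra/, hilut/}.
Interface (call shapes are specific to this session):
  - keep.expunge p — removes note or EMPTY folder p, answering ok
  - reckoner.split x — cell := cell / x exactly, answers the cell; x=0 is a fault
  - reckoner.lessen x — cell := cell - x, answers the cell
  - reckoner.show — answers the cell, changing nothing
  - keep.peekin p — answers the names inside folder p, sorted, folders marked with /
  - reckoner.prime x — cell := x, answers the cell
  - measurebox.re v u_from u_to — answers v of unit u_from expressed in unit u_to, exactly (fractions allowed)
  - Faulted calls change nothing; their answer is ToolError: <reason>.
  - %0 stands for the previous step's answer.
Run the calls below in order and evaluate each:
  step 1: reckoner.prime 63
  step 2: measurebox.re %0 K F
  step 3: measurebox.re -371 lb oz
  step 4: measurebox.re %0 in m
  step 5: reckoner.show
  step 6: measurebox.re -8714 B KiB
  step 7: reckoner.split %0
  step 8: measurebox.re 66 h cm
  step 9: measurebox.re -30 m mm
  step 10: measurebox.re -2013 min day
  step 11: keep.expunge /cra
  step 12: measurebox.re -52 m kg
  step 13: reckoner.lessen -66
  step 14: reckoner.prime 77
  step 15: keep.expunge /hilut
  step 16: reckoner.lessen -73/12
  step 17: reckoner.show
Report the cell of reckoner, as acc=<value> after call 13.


# 1. reckoner.prime(x: 63) : 63
# 2. measurebox.re(v: %0, u_from: K, u_to: F) : -34627/100
# 3. measurebox.re(v: -371, u_from: lb, u_to: oz) : -5936
# 4. measurebox.re(v: %0, u_from: in, u_to: m) : -94234/625
# 5. reckoner.show() : 63
# 6. measurebox.re(v: -8714, u_from: B, u_to: KiB) : -4357/512
# 7. reckoner.split(x: %0) : -32256/4357
# 8. measurebox.re(v: 66, u_from: h, u_to: cm) : ToolError: incompatible units
# 9. measurebox.re(v: -30, u_from: m, u_to: mm) : -30000
# 10. measurebox.re(v: -2013, u_from: min, u_to: day) : -671/480
# 11. keep.expunge(p: /cra) : ok
# 12. measurebox.re(v: -52, u_from: m, u_to: kg) : ToolError: incompatible units
# 13. reckoner.lessen(x: -66) : 255306/4357
# 14. reckoner.prime(x: 77) : 77
# 15. keep.expunge(p: /hilut) : ok
# 16. reckoner.lessen(x: -73/12) : 997/12
# 17. reckoner.show() : 997/12

Answer: acc=255306/4357


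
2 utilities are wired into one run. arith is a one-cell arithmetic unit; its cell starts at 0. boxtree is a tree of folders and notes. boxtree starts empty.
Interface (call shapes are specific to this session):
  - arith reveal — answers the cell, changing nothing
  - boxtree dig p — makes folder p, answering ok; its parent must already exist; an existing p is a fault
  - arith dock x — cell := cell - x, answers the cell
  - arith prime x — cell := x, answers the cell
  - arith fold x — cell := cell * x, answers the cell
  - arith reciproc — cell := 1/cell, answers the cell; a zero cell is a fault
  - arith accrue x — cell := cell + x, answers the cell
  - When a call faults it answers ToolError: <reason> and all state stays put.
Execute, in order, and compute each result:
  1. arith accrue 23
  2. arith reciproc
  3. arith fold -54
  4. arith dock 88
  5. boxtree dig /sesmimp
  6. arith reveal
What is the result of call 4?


% arith accrue x='23'
  23
% arith reciproc
  1/23
% arith fold x='-54'
  -54/23
% arith dock x='88'
  -2078/23
% boxtree dig p='/sesmimp'
  ok
% arith reveal
  -2078/23

Answer: -2078/23


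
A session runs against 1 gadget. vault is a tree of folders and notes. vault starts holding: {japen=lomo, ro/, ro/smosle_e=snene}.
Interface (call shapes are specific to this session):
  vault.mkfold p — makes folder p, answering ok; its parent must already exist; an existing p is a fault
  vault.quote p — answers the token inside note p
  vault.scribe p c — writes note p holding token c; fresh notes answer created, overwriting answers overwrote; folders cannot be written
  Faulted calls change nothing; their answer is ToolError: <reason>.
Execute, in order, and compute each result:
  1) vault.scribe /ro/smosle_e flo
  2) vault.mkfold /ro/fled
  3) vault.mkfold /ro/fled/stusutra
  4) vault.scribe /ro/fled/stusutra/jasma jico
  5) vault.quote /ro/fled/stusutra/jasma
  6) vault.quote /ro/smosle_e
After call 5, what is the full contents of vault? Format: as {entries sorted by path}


CALL scribe[p='/ro/smosle_e'; c='flo']
RET  overwrote
CALL mkfold[p='/ro/fled']
RET  ok
CALL mkfold[p='/ro/fled/stusutra']
RET  ok
CALL scribe[p='/ro/fled/stusutra/jasma'; c='jico']
RET  created
CALL quote[p='/ro/fled/stusutra/jasma']
RET  jico
CALL quote[p='/ro/smosle_e']
RET  flo

Answer: {japen=lomo, ro/, ro/fled/, ro/fled/stusutra/, ro/fled/stusutra/jasma=jico, ro/smosle_e=flo}


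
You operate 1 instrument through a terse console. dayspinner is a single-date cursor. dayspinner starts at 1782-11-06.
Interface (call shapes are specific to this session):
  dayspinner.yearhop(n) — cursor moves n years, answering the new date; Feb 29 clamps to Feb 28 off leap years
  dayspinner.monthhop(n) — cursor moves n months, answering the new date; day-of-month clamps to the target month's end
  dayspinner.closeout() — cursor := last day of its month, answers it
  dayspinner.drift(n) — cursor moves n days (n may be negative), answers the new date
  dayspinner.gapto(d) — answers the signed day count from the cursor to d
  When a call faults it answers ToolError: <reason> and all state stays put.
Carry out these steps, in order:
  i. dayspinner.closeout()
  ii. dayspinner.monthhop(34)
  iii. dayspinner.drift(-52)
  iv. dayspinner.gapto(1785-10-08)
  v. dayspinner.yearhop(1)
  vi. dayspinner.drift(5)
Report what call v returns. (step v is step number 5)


Answer: 1786-08-09

Derivation:
Do: dayspinner.closeout[]
See: 1782-11-30
Do: dayspinner.monthhop[n=34]
See: 1785-09-30
Do: dayspinner.drift[n=-52]
See: 1785-08-09
Do: dayspinner.gapto[d=1785-10-08]
See: 60
Do: dayspinner.yearhop[n=1]
See: 1786-08-09
Do: dayspinner.drift[n=5]
See: 1786-08-14


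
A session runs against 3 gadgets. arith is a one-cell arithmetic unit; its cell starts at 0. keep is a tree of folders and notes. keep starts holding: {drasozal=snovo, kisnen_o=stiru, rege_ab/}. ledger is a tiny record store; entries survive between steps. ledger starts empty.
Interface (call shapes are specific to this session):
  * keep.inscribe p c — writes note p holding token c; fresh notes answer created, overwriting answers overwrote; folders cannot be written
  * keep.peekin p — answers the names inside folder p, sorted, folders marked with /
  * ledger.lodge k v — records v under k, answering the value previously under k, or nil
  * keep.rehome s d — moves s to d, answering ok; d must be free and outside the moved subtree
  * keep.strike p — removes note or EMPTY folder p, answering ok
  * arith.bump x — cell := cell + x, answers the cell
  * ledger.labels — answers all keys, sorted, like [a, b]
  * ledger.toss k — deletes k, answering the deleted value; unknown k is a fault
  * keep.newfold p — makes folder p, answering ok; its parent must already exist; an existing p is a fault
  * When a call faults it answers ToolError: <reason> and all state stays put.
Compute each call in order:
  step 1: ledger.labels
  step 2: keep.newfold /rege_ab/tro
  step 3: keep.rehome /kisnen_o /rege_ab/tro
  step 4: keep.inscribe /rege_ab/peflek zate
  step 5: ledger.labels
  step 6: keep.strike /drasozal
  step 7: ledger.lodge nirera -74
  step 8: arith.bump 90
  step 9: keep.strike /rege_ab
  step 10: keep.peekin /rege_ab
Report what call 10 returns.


Answer: [peflek, tro/]

Derivation:
Step: ledger.labels[]
Result: []
Step: keep.newfold[p=/rege_ab/tro]
Result: ok
Step: keep.rehome[s=/kisnen_o; d=/rege_ab/tro]
Result: ToolError: exists
Step: keep.inscribe[p=/rege_ab/peflek; c=zate]
Result: created
Step: ledger.labels[]
Result: []
Step: keep.strike[p=/drasozal]
Result: ok
Step: ledger.lodge[k=nirera; v=-74]
Result: nil
Step: arith.bump[x=90]
Result: 90
Step: keep.strike[p=/rege_ab]
Result: ToolError: not empty
Step: keep.peekin[p=/rege_ab]
Result: [peflek, tro/]


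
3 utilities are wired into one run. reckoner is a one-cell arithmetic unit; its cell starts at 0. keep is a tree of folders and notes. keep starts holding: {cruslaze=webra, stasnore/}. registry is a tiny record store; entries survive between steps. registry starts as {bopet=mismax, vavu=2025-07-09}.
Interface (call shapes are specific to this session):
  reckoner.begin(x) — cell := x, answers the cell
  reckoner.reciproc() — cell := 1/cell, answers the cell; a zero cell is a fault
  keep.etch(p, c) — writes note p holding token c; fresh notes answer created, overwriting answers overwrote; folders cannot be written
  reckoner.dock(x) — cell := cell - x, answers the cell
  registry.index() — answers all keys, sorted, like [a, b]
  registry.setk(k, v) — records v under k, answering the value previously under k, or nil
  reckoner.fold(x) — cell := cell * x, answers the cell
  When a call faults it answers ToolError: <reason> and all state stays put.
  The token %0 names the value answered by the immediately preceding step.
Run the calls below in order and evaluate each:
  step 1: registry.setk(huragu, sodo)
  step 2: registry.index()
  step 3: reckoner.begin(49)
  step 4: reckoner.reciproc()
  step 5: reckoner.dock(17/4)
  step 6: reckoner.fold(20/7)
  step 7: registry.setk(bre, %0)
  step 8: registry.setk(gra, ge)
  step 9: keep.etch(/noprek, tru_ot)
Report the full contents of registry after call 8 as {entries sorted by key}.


% setk huragu sodo
:: nil
% index
:: [bopet, huragu, vavu]
% begin 49
:: 49
% reciproc
:: 1/49
% dock 17/4
:: -829/196
% fold 20/7
:: -4145/343
% setk bre %0
:: nil
% setk gra ge
:: nil
% etch /noprek tru_ot
:: created

Answer: {bopet=mismax, bre=-4145/343, gra=ge, huragu=sodo, vavu=2025-07-09}


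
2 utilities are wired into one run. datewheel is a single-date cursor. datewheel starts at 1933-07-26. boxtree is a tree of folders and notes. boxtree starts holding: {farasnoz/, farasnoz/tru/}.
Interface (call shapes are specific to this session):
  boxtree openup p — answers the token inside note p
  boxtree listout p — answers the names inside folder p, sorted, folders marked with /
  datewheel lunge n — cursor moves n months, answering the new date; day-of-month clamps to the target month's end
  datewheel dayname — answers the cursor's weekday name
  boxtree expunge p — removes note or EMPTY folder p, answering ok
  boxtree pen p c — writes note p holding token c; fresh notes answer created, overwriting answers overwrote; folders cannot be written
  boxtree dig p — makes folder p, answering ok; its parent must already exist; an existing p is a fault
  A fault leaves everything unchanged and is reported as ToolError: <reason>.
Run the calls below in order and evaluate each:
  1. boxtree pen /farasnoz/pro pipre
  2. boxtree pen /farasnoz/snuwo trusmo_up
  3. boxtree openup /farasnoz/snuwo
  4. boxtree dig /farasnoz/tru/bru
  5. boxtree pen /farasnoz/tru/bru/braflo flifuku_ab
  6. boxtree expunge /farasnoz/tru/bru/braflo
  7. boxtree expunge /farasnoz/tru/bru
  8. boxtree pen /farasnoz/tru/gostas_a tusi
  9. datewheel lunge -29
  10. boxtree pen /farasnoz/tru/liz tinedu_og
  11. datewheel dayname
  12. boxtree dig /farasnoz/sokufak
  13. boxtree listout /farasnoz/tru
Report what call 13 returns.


Answer: [gostas_a, liz]

Derivation:
Using boxtree pen(p=/farasnoz/pro, c=pipre), and see created.
Invoking boxtree pen(p=/farasnoz/snuwo, c=trusmo_up), and observe created.
Calling boxtree openup(p=/farasnoz/snuwo), yielding trusmo_up.
Calling boxtree dig(p=/farasnoz/tru/bru), and see ok.
Calling boxtree pen(p=/farasnoz/tru/bru/braflo, c=flifuku_ab): created.
Calling boxtree expunge(p=/farasnoz/tru/bru/braflo): ok.
Now I run boxtree expunge(p=/farasnoz/tru/bru): ok.
Invoking boxtree pen(p=/farasnoz/tru/gostas_a, c=tusi): created.
I use datewheel lunge(n=-29), giving 1931-02-26.
I invoke boxtree pen(p=/farasnoz/tru/liz, c=tinedu_og), and get created.
I invoke datewheel dayname(), → Thursday.
I run boxtree dig(p=/farasnoz/sokufak), and observe ok.
I use boxtree listout(p=/farasnoz/tru), giving [gostas_a, liz].


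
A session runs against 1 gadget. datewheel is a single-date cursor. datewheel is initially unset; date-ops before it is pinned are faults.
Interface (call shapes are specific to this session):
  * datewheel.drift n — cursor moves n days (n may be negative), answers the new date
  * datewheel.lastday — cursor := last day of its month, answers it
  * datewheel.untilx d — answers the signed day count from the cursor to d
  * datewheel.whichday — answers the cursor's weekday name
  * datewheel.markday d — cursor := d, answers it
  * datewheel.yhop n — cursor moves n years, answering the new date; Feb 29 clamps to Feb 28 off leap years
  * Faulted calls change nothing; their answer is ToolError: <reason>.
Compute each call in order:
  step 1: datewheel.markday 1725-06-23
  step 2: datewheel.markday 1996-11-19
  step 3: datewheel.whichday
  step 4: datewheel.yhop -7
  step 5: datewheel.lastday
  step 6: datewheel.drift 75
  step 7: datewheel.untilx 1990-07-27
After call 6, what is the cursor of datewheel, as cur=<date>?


Answer: cur=1990-02-13

Derivation:
I invoke markday on 1725-06-23, and get 1725-06-23.
Now I run markday on 1996-11-19, and observe 1996-11-19.
Next I call whichday(), → Tuesday.
I use yhop on -7, — result: 1989-11-19.
Calling lastday(), which returns 1989-11-30.
Now I run drift on 75, yielding 1990-02-13.
Invoking untilx on 1990-07-27, which returns 164.


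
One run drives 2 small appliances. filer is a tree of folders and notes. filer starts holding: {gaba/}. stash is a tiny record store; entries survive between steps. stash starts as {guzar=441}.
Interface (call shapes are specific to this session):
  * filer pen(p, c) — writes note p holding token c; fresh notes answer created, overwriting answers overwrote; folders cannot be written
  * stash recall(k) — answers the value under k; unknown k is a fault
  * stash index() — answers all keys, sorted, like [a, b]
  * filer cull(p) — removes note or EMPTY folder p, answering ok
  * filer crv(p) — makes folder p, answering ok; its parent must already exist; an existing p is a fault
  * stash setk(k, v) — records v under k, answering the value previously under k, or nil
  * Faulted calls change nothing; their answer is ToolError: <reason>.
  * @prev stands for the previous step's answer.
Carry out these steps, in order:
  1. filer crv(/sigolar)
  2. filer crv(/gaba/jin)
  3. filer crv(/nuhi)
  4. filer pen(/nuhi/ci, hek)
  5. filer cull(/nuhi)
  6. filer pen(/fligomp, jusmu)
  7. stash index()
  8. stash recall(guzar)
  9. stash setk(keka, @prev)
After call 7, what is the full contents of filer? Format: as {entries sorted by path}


Answer: {fligomp=jusmu, gaba/, gaba/jin/, nuhi/, nuhi/ci=hek, sigolar/}

Derivation:
$ filer crv /sigolar
  ok
$ filer crv /gaba/jin
  ok
$ filer crv /nuhi
  ok
$ filer pen /nuhi/ci hek
  created
$ filer cull /nuhi
  ToolError: not empty
$ filer pen /fligomp jusmu
  created
$ stash index
  [guzar]
$ stash recall guzar
  441
$ stash setk keka @prev
  nil


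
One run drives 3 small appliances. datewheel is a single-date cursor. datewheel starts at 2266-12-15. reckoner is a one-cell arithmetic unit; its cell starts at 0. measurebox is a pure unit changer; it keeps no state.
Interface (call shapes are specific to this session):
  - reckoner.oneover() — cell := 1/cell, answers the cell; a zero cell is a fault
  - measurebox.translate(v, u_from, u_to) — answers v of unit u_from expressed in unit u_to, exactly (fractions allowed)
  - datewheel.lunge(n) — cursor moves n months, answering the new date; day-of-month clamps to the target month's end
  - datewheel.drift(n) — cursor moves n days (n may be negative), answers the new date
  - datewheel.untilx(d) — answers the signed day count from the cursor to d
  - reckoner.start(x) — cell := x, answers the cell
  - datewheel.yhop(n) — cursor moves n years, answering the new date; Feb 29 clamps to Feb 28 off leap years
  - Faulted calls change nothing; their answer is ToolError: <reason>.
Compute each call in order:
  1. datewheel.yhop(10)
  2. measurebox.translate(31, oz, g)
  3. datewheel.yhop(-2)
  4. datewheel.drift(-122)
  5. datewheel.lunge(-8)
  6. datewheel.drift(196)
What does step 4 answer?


Next I call yhop with n→10, and see 2276-12-15.
Next I call translate with v→31, u_from→oz, u_to→g, and observe 1406136347/1600000.
Using yhop with n→-2, giving 2274-12-15.
I call drift with n→-122, giving 2274-08-15.
I try lunge with n→-8, — result: 2273-12-15.
I invoke drift with n→196, yielding 2274-06-29.

Answer: 2274-08-15


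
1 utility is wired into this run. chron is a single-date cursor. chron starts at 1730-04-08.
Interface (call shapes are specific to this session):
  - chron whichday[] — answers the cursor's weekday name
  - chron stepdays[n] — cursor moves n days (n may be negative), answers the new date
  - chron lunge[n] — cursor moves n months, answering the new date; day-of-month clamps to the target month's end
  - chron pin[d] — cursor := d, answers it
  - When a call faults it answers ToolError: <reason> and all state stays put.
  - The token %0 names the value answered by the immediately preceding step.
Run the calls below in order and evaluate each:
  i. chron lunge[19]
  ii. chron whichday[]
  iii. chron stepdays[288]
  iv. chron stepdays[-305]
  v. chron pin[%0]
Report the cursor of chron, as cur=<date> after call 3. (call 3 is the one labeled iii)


I call chron lunge passing n: 19, yielding 1731-11-08.
I use chron whichday, and get Thursday.
I call chron stepdays passing n: 288, → 1732-08-22.
Calling chron stepdays passing n: -305, giving 1731-10-22.
Using chron pin passing d: %0, yielding 1731-10-22.

Answer: cur=1732-08-22


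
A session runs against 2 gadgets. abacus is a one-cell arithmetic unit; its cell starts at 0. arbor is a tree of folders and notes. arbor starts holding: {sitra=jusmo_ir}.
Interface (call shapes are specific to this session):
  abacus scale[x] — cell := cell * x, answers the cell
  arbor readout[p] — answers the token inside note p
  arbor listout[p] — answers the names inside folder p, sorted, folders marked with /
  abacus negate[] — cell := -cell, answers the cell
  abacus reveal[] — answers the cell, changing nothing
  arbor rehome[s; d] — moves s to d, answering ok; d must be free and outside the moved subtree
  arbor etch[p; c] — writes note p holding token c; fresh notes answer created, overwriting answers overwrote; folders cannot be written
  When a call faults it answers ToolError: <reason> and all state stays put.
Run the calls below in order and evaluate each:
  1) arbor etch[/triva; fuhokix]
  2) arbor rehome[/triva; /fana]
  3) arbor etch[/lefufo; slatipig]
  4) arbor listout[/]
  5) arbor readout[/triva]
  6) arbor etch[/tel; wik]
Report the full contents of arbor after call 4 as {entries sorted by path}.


Answer: {fana=fuhokix, lefufo=slatipig, sitra=jusmo_ir}

Derivation:
·→ arbor etch(p: /triva, c: fuhokix)
·← created
·→ arbor rehome(s: /triva, d: /fana)
·← ok
·→ arbor etch(p: /lefufo, c: slatipig)
·← created
·→ arbor listout(p: /)
·← [fana, lefufo, sitra]
·→ arbor readout(p: /triva)
·← ToolError: not found
·→ arbor etch(p: /tel, c: wik)
·← created


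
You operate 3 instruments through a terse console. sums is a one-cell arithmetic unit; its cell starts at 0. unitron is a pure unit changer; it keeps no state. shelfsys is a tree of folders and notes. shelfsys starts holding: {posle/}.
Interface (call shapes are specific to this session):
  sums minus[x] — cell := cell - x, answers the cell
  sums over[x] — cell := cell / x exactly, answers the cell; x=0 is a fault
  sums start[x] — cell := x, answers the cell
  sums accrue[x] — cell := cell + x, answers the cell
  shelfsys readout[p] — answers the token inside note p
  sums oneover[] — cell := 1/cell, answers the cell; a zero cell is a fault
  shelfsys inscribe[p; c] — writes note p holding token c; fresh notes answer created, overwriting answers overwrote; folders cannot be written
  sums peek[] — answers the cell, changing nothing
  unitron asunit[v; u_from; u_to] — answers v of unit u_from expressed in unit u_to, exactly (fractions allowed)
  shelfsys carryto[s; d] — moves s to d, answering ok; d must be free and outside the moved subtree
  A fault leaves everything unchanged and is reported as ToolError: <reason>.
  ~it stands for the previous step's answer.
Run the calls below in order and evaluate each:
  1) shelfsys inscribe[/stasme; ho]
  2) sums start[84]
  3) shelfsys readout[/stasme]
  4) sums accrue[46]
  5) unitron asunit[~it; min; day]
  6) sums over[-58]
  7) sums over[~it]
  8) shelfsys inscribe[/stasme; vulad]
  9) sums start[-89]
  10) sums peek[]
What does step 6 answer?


[in] shelfsys inscribe p='/stasme' c='ho'
[out] created
[in] sums start x='84'
[out] 84
[in] shelfsys readout p='/stasme'
[out] ho
[in] sums accrue x='46'
[out] 130
[in] unitron asunit v='~it' u_from='min' u_to='day'
[out] 13/144
[in] sums over x='-58'
[out] -65/29
[in] sums over x='~it'
[out] 1
[in] shelfsys inscribe p='/stasme' c='vulad'
[out] overwrote
[in] sums start x='-89'
[out] -89
[in] sums peek
[out] -89

Answer: -65/29


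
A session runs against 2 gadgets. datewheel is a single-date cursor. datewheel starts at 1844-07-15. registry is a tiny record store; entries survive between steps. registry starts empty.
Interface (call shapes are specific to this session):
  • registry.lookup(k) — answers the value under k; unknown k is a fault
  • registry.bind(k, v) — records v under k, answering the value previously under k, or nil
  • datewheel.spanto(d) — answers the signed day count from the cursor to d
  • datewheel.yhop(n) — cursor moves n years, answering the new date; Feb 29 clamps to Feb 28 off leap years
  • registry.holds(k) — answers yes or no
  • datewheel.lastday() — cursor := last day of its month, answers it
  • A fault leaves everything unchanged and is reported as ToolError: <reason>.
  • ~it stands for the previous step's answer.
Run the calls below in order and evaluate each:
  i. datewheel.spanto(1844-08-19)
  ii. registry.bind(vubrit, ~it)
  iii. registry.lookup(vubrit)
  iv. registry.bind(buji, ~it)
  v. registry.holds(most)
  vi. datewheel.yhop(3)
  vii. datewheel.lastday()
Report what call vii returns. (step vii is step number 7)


Answer: 1847-07-31

Derivation:
→ spanto(1844-08-19)
← 35
→ bind(vubrit, ~it)
← nil
→ lookup(vubrit)
← 35
→ bind(buji, ~it)
← nil
→ holds(most)
← no
→ yhop(3)
← 1847-07-15
→ lastday()
← 1847-07-31


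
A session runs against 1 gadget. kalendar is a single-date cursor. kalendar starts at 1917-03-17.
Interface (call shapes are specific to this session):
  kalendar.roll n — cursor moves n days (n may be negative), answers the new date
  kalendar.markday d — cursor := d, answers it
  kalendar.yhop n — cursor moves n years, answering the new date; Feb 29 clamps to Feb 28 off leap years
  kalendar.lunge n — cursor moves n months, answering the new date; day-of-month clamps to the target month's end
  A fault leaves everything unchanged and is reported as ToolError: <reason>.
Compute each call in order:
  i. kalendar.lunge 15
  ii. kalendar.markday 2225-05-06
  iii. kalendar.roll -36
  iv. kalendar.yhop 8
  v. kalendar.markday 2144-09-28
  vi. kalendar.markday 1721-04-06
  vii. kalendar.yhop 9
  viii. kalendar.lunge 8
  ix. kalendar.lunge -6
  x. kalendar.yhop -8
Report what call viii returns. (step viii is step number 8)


Answer: 1730-12-06

Derivation:
~$ kalendar.lunge n→15
  1918-06-17
~$ kalendar.markday d→2225-05-06
  2225-05-06
~$ kalendar.roll n→-36
  2225-03-31
~$ kalendar.yhop n→8
  2233-03-31
~$ kalendar.markday d→2144-09-28
  2144-09-28
~$ kalendar.markday d→1721-04-06
  1721-04-06
~$ kalendar.yhop n→9
  1730-04-06
~$ kalendar.lunge n→8
  1730-12-06
~$ kalendar.lunge n→-6
  1730-06-06
~$ kalendar.yhop n→-8
  1722-06-06


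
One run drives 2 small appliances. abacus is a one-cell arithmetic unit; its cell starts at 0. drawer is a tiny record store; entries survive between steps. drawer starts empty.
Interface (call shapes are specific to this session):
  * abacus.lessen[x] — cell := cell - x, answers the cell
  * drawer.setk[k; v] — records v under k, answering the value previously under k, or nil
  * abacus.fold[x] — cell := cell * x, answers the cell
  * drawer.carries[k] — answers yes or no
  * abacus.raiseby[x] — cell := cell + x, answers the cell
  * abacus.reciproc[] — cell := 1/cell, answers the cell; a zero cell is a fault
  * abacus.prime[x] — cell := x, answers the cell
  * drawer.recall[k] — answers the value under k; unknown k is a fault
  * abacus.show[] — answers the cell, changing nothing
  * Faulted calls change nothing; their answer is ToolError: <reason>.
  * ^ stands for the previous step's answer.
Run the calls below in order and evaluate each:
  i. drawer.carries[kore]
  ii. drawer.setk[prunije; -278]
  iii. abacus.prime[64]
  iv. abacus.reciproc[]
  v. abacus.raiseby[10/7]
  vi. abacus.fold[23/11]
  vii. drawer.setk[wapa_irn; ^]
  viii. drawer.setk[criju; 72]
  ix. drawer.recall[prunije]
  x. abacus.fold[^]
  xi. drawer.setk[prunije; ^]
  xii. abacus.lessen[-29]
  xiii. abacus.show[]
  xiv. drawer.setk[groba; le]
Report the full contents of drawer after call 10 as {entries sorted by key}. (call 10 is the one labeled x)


Answer: {criju=72, prunije=-278, wapa_irn=14881/4928}

Derivation:
Act: drawer.carries[k: kore]
Obs: no
Act: drawer.setk[k: prunije; v: -278]
Obs: nil
Act: abacus.prime[x: 64]
Obs: 64
Act: abacus.reciproc[]
Obs: 1/64
Act: abacus.raiseby[x: 10/7]
Obs: 647/448
Act: abacus.fold[x: 23/11]
Obs: 14881/4928
Act: drawer.setk[k: wapa_irn; v: ^]
Obs: nil
Act: drawer.setk[k: criju; v: 72]
Obs: nil
Act: drawer.recall[k: prunije]
Obs: -278
Act: abacus.fold[x: ^]
Obs: -2068459/2464
Act: drawer.setk[k: prunije; v: ^]
Obs: -278
Act: abacus.lessen[x: -29]
Obs: -1997003/2464
Act: abacus.show[]
Obs: -1997003/2464
Act: drawer.setk[k: groba; v: le]
Obs: nil


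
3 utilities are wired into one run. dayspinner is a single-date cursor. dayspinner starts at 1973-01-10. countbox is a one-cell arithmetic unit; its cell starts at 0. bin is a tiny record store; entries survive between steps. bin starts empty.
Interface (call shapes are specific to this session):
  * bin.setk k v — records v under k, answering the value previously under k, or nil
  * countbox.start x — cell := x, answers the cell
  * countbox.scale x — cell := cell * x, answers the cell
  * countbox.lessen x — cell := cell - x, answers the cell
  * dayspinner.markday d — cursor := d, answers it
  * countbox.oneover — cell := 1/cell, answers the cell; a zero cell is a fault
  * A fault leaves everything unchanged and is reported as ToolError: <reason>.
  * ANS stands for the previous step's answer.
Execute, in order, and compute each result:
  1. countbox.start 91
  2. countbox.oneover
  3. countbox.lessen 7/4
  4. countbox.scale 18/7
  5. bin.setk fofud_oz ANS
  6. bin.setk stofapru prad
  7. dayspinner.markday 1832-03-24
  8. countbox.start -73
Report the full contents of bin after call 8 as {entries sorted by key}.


[in] start x='91'
:: 91
[in] oneover
:: 1/91
[in] lessen x='7/4'
:: -633/364
[in] scale x='18/7'
:: -5697/1274
[in] setk k='fofud_oz' v='ANS'
:: nil
[in] setk k='stofapru' v='prad'
:: nil
[in] markday d='1832-03-24'
:: 1832-03-24
[in] start x='-73'
:: -73

Answer: {fofud_oz=-5697/1274, stofapru=prad}


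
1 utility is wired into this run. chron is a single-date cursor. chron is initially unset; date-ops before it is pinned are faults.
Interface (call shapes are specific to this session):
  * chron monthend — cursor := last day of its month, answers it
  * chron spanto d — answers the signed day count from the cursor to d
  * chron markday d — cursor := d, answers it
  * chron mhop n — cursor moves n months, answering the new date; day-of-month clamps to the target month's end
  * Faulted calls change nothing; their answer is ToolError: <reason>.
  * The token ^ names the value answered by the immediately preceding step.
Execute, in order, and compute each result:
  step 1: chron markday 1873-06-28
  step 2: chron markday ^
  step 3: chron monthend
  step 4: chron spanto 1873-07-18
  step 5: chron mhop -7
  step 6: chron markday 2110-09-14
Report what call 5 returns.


Answer: 1872-11-30

Derivation:
CALL chron markday[1873-06-28]
RET  1873-06-28
CALL chron markday[^]
RET  1873-06-28
CALL chron monthend[]
RET  1873-06-30
CALL chron spanto[1873-07-18]
RET  18
CALL chron mhop[-7]
RET  1872-11-30
CALL chron markday[2110-09-14]
RET  2110-09-14


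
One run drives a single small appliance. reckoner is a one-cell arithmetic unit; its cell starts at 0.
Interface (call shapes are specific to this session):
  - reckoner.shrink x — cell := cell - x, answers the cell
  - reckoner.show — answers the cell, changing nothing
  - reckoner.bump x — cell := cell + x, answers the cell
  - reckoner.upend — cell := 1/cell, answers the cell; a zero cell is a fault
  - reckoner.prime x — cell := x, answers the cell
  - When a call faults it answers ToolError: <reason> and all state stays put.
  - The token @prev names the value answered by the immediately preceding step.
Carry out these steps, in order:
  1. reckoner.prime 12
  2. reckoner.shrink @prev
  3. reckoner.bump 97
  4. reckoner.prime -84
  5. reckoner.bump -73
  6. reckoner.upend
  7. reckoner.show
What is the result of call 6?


Do: reckoner.prime[x=12]
See: 12
Do: reckoner.shrink[x=@prev]
See: 0
Do: reckoner.bump[x=97]
See: 97
Do: reckoner.prime[x=-84]
See: -84
Do: reckoner.bump[x=-73]
See: -157
Do: reckoner.upend[]
See: -1/157
Do: reckoner.show[]
See: -1/157

Answer: -1/157


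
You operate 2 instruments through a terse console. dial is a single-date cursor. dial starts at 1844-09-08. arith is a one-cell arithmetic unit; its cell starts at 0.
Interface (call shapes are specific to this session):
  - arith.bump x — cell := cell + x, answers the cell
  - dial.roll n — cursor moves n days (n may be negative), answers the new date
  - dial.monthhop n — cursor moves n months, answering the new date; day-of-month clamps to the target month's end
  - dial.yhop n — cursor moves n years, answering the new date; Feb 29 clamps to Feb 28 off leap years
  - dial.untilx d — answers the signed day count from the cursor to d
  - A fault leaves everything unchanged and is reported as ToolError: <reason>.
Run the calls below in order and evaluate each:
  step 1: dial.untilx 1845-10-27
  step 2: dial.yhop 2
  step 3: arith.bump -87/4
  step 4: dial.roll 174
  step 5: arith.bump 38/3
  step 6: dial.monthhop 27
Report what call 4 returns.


-- 1. dial.untilx(d='1845-10-27') : 414
-- 2. dial.yhop(n='2') : 1846-09-08
-- 3. arith.bump(x='-87/4') : -87/4
-- 4. dial.roll(n='174') : 1847-03-01
-- 5. arith.bump(x='38/3') : -109/12
-- 6. dial.monthhop(n='27') : 1849-06-01

Answer: 1847-03-01


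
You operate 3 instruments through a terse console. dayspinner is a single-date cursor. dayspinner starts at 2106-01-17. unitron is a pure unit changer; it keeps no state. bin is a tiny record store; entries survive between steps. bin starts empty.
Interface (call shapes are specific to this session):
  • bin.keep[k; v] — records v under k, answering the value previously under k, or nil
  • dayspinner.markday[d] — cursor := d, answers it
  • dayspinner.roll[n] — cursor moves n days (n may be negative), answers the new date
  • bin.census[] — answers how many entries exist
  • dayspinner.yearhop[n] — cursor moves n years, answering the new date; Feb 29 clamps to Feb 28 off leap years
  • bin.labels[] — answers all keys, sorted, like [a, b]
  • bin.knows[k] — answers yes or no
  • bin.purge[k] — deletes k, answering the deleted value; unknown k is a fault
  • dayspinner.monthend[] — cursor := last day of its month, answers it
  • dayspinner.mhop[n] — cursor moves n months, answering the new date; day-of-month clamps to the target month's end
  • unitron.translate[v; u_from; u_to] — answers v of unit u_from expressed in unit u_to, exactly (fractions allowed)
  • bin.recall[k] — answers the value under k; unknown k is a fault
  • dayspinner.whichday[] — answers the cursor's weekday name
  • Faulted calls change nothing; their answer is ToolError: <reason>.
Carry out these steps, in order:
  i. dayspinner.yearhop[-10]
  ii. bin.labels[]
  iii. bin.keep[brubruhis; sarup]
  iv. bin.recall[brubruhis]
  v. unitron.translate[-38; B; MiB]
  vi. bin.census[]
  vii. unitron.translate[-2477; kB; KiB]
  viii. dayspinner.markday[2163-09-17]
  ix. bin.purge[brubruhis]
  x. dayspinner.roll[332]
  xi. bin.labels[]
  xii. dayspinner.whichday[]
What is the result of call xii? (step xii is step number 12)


·→ dayspinner.yearhop(-10)
·← 2096-01-17
·→ bin.labels()
·← []
·→ bin.keep(brubruhis, sarup)
·← nil
·→ bin.recall(brubruhis)
·← sarup
·→ unitron.translate(-38, B, MiB)
·← -19/524288
·→ bin.census()
·← 1
·→ unitron.translate(-2477, kB, KiB)
·← -309625/128
·→ dayspinner.markday(2163-09-17)
·← 2163-09-17
·→ bin.purge(brubruhis)
·← sarup
·→ dayspinner.roll(332)
·← 2164-08-14
·→ bin.labels()
·← []
·→ dayspinner.whichday()
·← Tuesday

Answer: Tuesday


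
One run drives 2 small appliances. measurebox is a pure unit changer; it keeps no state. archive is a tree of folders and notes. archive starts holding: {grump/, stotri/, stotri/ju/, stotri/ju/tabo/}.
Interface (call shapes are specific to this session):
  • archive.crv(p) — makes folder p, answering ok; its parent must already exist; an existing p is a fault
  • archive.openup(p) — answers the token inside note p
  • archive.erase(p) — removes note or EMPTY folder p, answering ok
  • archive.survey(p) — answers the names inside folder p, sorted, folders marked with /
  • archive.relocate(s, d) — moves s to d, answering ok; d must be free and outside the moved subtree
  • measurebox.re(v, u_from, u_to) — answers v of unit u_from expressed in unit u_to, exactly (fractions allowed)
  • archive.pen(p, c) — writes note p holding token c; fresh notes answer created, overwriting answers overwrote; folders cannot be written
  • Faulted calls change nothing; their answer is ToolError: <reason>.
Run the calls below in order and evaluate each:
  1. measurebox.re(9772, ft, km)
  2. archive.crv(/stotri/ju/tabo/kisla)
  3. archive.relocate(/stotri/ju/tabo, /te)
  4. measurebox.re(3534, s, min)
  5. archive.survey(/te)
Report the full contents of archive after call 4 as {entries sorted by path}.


% 1. measurebox.re(v→9772, u_from→ft, u_to→km) => 930783/312500
% 2. archive.crv(p→/stotri/ju/tabo/kisla) => ok
% 3. archive.relocate(s→/stotri/ju/tabo, d→/te) => ok
% 4. measurebox.re(v→3534, u_from→s, u_to→min) => 589/10
% 5. archive.survey(p→/te) => [kisla/]

Answer: {grump/, stotri/, stotri/ju/, te/, te/kisla/}


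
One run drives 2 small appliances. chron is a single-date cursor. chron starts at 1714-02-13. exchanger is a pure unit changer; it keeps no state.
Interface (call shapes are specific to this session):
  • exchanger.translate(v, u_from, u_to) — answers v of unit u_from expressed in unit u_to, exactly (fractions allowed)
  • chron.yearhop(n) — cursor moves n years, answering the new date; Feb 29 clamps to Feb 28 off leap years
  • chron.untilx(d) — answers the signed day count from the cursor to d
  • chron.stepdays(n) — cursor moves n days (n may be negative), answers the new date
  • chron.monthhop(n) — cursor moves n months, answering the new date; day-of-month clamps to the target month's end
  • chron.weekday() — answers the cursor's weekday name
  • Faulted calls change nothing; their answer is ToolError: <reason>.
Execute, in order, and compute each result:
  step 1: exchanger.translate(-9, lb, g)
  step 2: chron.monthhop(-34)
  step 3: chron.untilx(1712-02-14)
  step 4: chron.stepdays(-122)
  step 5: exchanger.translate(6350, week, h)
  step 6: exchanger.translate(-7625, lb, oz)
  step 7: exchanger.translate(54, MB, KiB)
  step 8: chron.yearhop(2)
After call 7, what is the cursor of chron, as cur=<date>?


>>> translate v='-9' u_from='lb' u_to='g'
[out] -408233133/100000
>>> monthhop n='-34'
[out] 1711-04-13
>>> untilx d='1712-02-14'
[out] 307
>>> stepdays n='-122'
[out] 1710-12-12
>>> translate v='6350' u_from='week' u_to='h'
[out] 1066800
>>> translate v='-7625' u_from='lb' u_to='oz'
[out] -122000
>>> translate v='54' u_from='MB' u_to='KiB'
[out] 421875/8
>>> yearhop n='2'
[out] 1712-12-12

Answer: cur=1710-12-12
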